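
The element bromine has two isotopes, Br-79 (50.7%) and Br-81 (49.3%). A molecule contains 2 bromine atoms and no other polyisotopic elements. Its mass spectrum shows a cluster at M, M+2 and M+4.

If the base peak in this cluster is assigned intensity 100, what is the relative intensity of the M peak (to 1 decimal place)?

51.4

Term probabilities: M 0.2570, M+2 0.4999, M+4 0.2430. Base peak = M+2.
P(M+2) = C(2,1) × 0.507^1 × 0.493^1 = 2 × 0.5070 × 0.4930 = 0.499902 (base)
P(M) = C(2,0) × 0.507^2 × 0.493^0 = 1 × 0.257049 × 1.0000 = 0.257049
Relative intensity = 0.257049 / 0.499902 × 100 = 51.4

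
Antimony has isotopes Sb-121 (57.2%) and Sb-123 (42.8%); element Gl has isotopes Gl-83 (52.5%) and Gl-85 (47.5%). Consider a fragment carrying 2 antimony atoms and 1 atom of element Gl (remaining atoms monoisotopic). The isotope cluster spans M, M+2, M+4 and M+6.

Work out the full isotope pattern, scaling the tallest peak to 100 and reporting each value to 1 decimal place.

Antimony pattern (n=2): 0.327184 : 0.489632 : 0.183184
Element Gl pattern (n=1): 0.5250 : 0.4750
Convolve the two distributions (both contribute in 2-u steps):
  M: 0.327184×0.5250 = 0.171772
  M+2: 0.327184×0.4750 + 0.489632×0.5250 = 0.412469
  M+4: 0.489632×0.4750 + 0.183184×0.5250 = 0.328747
  M+6: 0.183184×0.4750 = 0.087012
Scale to base peak (0.412469) = 100: 41.6 : 100.0 : 79.7 : 21.1

41.6 : 100.0 : 79.7 : 21.1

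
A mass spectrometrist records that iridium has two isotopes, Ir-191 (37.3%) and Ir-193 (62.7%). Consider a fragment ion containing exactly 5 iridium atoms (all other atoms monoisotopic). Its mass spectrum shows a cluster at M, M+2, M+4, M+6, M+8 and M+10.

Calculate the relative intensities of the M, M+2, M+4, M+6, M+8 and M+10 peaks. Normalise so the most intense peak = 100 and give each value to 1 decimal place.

Expanding (0.373 + 0.627)^5:
P(M) = 0.373^5 = 0.007220
P(M+2) = 5 × 0.373^4 × 0.627^1 = 0.060684
P(M+4) = 10 × 0.373^3 × 0.627^2 = 0.204015
P(M+6) = 10 × 0.373^2 × 0.627^3 = 0.342942
P(M+8) = 5 × 0.373^1 × 0.627^4 = 0.288237
P(M+10) = 0.627^5 = 0.096903
The M+6 peak is largest (0.342942); scaling to 100 gives 2.1 : 17.7 : 59.5 : 100.0 : 84.0 : 28.3.

2.1 : 17.7 : 59.5 : 100.0 : 84.0 : 28.3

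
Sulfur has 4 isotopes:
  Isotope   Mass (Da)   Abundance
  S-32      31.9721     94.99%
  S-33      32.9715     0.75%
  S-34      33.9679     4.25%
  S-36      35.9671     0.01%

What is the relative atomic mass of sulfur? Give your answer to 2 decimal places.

The abundance-weighted mean is 0.9499 × 31.9721 + 0.0075 × 32.9715 + 0.0425 × 33.9679 + 0.0001 × 35.9671
= 30.37030 + 0.24729 + 1.44364 + 0.00360 = 32.06483 Da

32.06 Da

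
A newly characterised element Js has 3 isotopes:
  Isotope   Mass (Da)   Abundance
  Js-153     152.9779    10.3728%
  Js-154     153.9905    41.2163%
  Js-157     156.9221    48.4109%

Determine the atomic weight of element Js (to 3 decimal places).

155.305 Da

The abundance-weighted mean is 0.103728 × 152.9779 + 0.412163 × 153.9905 + 0.484109 × 156.9221
= 15.86809 + 63.46919 + 75.96740 = 155.30468 Da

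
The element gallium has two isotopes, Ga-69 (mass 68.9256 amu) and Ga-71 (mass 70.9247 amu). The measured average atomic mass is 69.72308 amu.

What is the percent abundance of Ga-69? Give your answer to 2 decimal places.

Writing the weighted mean with unknown fraction x of Ga-69:
68.9256·x + 70.9247·(1 − x) = 69.72308
(68.9256 − 70.9247)·x = 69.72308 − 70.9247
x = -1.20162 / -1.9991 = 0.60108 → 60.11% Ga-69, 39.89% Ga-71.

60.11%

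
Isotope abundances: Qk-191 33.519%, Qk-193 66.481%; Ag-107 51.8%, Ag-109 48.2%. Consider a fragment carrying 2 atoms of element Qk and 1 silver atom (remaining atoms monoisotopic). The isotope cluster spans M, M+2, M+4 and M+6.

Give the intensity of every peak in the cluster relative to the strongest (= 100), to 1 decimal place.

Element Qk pattern (n=2): 0.11235234 : 0.44567533 : 0.44197234
Silver pattern (n=1): 0.5180 : 0.4820
Convolve the two distributions (both contribute in 2-u steps):
  M: 0.11235234×0.5180 = 0.058199
  M+2: 0.11235234×0.4820 + 0.44567533×0.5180 = 0.285014
  M+4: 0.44567533×0.4820 + 0.44197234×0.5180 = 0.443757
  M+6: 0.44197234×0.4820 = 0.213031
Scale to base peak (0.443757) = 100: 13.1 : 64.2 : 100.0 : 48.0

13.1 : 64.2 : 100.0 : 48.0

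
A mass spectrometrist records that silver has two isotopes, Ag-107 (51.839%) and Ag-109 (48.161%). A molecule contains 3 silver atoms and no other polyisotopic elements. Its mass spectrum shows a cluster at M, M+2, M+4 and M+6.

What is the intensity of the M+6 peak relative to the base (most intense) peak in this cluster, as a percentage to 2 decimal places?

(0.51839 + 0.48161)^3 gives M 0.1393, M+2 0.3883, M+4 0.3607, M+6 0.1117; the largest is M+2.
P(M+2) = C(3,1) × 0.51839^2 × 0.48161^1 = 3 × 0.26872819 × 0.48161 = 0.388267 (base)
P(M+6) = C(3,3) × 0.51839^0 × 0.48161^3 = 1 × 1.0000 × 0.11170857 = 0.111709
Relative intensity = 0.111709 / 0.388267 × 100 = 28.77

28.77%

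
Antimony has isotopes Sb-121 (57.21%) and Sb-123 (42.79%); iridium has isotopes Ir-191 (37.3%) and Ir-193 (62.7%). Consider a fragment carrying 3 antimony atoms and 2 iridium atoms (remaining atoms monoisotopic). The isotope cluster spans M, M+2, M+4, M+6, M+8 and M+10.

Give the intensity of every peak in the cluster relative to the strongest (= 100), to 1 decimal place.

Antimony pattern (n=3): 0.18724742 : 0.42015297 : 0.3142518 : 0.07834781
Iridium pattern (n=2): 0.139129 : 0.467742 : 0.393129
Convolve the two distributions (both contribute in 2-u steps):
  M: 0.18724742×0.139129 = 0.026052
  M+2: 0.18724742×0.467742 + 0.42015297×0.139129 = 0.146039
  M+4: 0.18724742×0.393129 + 0.42015297×0.467742 + 0.3142518×0.139129 = 0.313857
  M+6: 0.42015297×0.393129 + 0.3142518×0.467742 + 0.07834781×0.139129 = 0.323064
  M+8: 0.3142518×0.393129 + 0.07834781×0.467742 = 0.160188
  M+10: 0.07834781×0.393129 = 0.030801
Scale to base peak (0.323064) = 100: 8.1 : 45.2 : 97.2 : 100.0 : 49.6 : 9.5

8.1 : 45.2 : 97.2 : 100.0 : 49.6 : 9.5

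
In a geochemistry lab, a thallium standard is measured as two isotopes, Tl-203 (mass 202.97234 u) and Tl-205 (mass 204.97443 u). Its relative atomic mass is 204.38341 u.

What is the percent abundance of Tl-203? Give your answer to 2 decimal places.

Let x be the fractional abundance of Tl-203; then Tl-205 has abundance 1 − x.
202.97234·x + 204.97443·(1 − x) = 204.38341
(202.97234 − 204.97443)·x = 204.38341 − 204.97443
x = -0.59102 / -2.00209 = 0.29520 → 29.52% Tl-203, 70.48% Tl-205.

29.52%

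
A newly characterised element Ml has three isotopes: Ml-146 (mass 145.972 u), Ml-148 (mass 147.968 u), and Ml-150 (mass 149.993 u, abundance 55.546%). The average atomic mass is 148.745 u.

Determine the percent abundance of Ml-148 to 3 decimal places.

The remaining 44.454% is split between Ml-146 (fraction x) and Ml-148 (fraction 0.44454 − x).
Substituting: 145.972x + 147.968(0.44454 − x) = 65.42988822
(145.972 − 147.968)x = -0.3478065  ⇒  x = 0.17425, y = 0.27029
Ml-146: 17.425%, Ml-148: 27.029%.

27.029%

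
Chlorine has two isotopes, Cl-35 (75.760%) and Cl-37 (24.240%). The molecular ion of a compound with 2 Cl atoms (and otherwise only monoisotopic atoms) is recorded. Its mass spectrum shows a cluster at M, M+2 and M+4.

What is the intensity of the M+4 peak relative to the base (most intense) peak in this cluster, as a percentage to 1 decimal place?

Term probabilities: M 0.5740, M+2 0.3673, M+4 0.0588. Base peak = M.
P(M) = C(2,0) × 0.75760^2 × 0.24240^0 = 1 × 0.57395776 × 1.0000 = 0.573958 (base)
P(M+4) = C(2,2) × 0.75760^0 × 0.24240^2 = 1 × 1.0000 × 0.05875776 = 0.058758
Relative intensity = 0.058758 / 0.573958 × 100 = 10.2

10.2%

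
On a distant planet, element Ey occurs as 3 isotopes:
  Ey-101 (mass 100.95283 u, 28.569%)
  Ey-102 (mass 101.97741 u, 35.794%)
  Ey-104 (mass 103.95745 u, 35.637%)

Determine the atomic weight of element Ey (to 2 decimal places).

102.39 u

Weight each isotope mass by its fractional abundance: 0.28569 × 100.95283 + 0.35794 × 101.97741 + 0.35637 × 103.95745
= 28.841214 + 36.501794 + 37.047316 = 102.390324 u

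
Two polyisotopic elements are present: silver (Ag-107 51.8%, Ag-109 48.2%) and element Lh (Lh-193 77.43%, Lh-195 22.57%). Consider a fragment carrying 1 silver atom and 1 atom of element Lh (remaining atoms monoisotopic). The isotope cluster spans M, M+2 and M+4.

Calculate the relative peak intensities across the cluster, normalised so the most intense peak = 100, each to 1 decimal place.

Silver pattern (n=1): 0.5180 : 0.4820
Element Lh pattern (n=1): 0.7743 : 0.2257
Convolve the two distributions (both contribute in 2-u steps):
  M: 0.5180×0.7743 = 0.401087
  M+2: 0.5180×0.2257 + 0.4820×0.7743 = 0.490125
  M+4: 0.4820×0.2257 = 0.108787
Scale to base peak (0.490125) = 100: 81.8 : 100.0 : 22.2

81.8 : 100.0 : 22.2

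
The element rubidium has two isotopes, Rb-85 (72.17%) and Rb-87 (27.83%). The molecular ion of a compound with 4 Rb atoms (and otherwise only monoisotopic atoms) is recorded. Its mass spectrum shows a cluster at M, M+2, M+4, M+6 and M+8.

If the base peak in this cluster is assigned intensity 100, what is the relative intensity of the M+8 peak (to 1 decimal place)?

1.4

(0.7217 + 0.2783)^4 gives M 0.2713, M+2 0.4184, M+4 0.2420, M+6 0.0622, M+8 0.0060; the largest is M+2.
P(M+2) = C(4,1) × 0.7217^3 × 0.2783^1 = 4 × 0.37589809 × 0.2783 = 0.418450 (base)
P(M+8) = C(4,4) × 0.7217^0 × 0.2783^4 = 1 × 1.0000 × 0.00599864 = 0.005999
Relative intensity = 0.005999 / 0.418450 × 100 = 1.4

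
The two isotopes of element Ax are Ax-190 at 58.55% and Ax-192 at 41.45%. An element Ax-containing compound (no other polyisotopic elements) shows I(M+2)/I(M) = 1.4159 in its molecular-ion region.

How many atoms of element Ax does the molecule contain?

For n independent Ax atoms, I(M+2)/I(M) = n · (abundance Ax-192) / (abundance Ax-190) = n · 0.4145/0.5855.
n = 1.4159 × 0.5855/0.4145 = 2.00 ≈ 2

2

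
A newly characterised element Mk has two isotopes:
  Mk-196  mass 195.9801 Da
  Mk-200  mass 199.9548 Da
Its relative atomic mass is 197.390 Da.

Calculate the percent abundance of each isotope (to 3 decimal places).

Mk-196: 64.528%, Mk-200: 35.472%

Writing the weighted mean with unknown fraction x of Mk-196:
195.9801·x + 199.9548·(1 − x) = 197.390
(195.9801 − 199.9548)·x = 197.390 − 199.9548
x = -2.5648 / -3.9747 = 0.64528 → 64.528% Mk-196, 35.472% Mk-200.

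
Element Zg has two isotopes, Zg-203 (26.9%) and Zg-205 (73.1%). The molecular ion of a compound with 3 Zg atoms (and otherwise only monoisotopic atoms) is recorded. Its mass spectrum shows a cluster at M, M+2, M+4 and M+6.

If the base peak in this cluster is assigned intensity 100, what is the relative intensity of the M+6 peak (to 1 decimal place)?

90.6

Term probabilities: M 0.0195, M+2 0.1587, M+4 0.4312, M+6 0.3906. Base peak = M+4.
P(M+4) = C(3,2) × 0.269^1 × 0.731^2 = 3 × 0.2690 × 0.534361 = 0.431229 (base)
P(M+6) = C(3,3) × 0.269^0 × 0.731^3 = 1 × 1.0000 × 0.39061789 = 0.390618
Relative intensity = 0.390618 / 0.431229 × 100 = 90.6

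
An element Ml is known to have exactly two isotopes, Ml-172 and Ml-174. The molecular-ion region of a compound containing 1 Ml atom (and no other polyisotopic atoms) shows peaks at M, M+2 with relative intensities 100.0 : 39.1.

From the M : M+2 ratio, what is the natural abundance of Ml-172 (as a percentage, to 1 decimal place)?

If p is the fraction of Ml that is Ml-172, then I(M+2)/I(M) = [C(1,1)·p^0·(1−p)] / p^1 = 1·(1−p)/p = 39.1/100.0 = 0.3910
(1−p)/p = 0.3910/1 = 0.3910  ⇒  p = 1/(1 + 0.3910) = 0.7189
Ml-172: 71.9%, Ml-174: 28.1%.

71.9%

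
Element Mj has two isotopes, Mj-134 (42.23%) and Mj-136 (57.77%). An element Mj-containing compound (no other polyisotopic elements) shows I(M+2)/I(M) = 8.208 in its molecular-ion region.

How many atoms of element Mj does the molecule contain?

6

For n independent Mj atoms, I(M+2)/I(M) = n · (abundance Mj-136) / (abundance Mj-134) = n · 0.5777/0.4223.
n = 8.208 × 0.4223/0.5777 = 6.00 ≈ 6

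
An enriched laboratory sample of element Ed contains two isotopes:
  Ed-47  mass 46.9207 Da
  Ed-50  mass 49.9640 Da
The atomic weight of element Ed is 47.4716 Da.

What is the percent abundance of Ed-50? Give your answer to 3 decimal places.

18.102%

With x = fraction of Ed-47 (so Ed-50 is 1 − x):
46.9207·x + 49.9640·(1 − x) = 47.4716
(46.9207 − 49.9640)·x = 47.4716 − 49.9640
x = -2.4924 / -3.0433 = 0.81898 → 81.898% Ed-47, 18.102% Ed-50.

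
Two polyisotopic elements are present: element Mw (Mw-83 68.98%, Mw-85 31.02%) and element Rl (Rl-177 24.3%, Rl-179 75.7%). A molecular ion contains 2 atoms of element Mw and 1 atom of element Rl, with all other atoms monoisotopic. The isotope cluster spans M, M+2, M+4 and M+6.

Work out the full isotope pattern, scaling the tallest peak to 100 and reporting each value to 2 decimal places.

Element Mw pattern (n=2): 0.47582404 : 0.42795192 : 0.09622404
Element Rl pattern (n=1): 0.2430 : 0.7570
Convolve the two distributions (both contribute in 2-u steps):
  M: 0.47582404×0.2430 = 0.115625
  M+2: 0.47582404×0.7570 + 0.42795192×0.2430 = 0.464191
  M+4: 0.42795192×0.7570 + 0.09622404×0.2430 = 0.347342
  M+6: 0.09622404×0.7570 = 0.072842
Scale to base peak (0.464191) = 100: 24.91 : 100.00 : 74.83 : 15.69

24.91 : 100.00 : 74.83 : 15.69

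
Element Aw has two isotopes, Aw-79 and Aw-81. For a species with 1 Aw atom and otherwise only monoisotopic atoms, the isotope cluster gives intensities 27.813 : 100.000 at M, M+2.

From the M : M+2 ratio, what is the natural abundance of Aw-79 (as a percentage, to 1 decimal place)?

If p is the fraction of Aw that is Aw-79, then I(M+2)/I(M) = [C(1,1)·p^0·(1−p)] / p^1 = 1·(1−p)/p = 100.000/27.813 = 3.5954
(1−p)/p = 3.5954/1 = 3.5954  ⇒  p = 1/(1 + 3.5954) = 0.2176
Aw-79: 21.8%, Aw-81: 78.2%.

21.8%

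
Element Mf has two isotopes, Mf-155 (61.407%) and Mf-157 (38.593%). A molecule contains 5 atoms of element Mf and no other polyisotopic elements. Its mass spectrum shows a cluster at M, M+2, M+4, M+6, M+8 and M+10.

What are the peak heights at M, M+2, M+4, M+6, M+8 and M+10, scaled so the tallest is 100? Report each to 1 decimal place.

25.3 : 79.6 : 100.0 : 62.8 : 19.7 : 2.5

Expanding (0.61407 + 0.38593)^5:
P(M) = 0.61407^5 = 0.087315
P(M+2) = 5 × 0.61407^4 × 0.38593^1 = 0.274378
P(M+4) = 10 × 0.61407^3 × 0.38593^2 = 0.344882
P(M+6) = 10 × 0.61407^2 × 0.38593^3 = 0.216751
P(M+8) = 5 × 0.61407^1 × 0.38593^4 = 0.068112
P(M+10) = 0.38593^5 = 0.008561
The M+4 peak is largest (0.344882); scaling to 100 gives 25.3 : 79.6 : 100.0 : 62.8 : 19.7 : 2.5.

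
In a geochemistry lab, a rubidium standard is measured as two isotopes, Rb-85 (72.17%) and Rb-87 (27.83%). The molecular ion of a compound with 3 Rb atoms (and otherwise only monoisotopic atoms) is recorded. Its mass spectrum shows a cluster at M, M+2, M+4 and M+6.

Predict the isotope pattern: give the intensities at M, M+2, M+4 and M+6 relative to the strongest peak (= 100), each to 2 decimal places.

The 3 Rb atoms are independent, so intensities follow the terms of (0.7217 + 0.2783)^3.
P(M) = 0.7217^3 = 0.375898
P(M+2) = 3 × 0.7217^2 × 0.2783^1 = 0.434858
P(M+4) = 3 × 0.7217^1 × 0.2783^2 = 0.167689
P(M+6) = 0.2783^3 = 0.021555
The M+2 peak is largest (0.434858); scaling to 100 gives 86.44 : 100.00 : 38.56 : 4.96.

86.44 : 100.00 : 38.56 : 4.96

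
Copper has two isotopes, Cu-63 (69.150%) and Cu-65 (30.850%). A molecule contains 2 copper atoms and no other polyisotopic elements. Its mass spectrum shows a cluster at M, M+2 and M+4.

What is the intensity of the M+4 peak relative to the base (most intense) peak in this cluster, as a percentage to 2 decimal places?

19.90%

Term probabilities: M 0.4782, M+2 0.4267, M+4 0.0952. Base peak = M.
P(M) = C(2,0) × 0.69150^2 × 0.30850^0 = 1 × 0.47817225 × 1.0000 = 0.478172 (base)
P(M+4) = C(2,2) × 0.69150^0 × 0.30850^2 = 1 × 1.0000 × 0.09517225 = 0.095172
Relative intensity = 0.095172 / 0.478172 × 100 = 19.90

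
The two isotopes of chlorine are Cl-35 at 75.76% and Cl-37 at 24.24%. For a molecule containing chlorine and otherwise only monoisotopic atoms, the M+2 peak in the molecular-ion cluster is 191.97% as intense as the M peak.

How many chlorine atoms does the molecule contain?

For n independent Cl atoms, I(M+2)/I(M) = n · (abundance Cl-37) / (abundance Cl-35) = n · 0.2424/0.7576.
n = 1.9197 × 0.7576/0.2424 = 6.00 ≈ 6

6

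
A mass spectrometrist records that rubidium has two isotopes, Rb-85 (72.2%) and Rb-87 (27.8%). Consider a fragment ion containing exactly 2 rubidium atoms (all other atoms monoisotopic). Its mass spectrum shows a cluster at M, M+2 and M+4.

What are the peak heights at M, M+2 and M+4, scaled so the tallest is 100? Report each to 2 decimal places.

Expanding (0.722 + 0.278)^2:
P(M) = 0.722^2 = 0.521284
P(M+2) = 2 × 0.722^1 × 0.278^1 = 0.401432
P(M+4) = 0.278^2 = 0.077284
The M peak is largest (0.521284); scaling to 100 gives 100.00 : 77.01 : 14.83.

100.00 : 77.01 : 14.83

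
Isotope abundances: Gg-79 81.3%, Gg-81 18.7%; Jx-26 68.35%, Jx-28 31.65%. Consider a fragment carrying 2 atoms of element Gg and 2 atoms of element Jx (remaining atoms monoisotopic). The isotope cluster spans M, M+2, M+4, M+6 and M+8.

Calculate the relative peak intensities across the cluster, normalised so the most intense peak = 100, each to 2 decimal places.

72.14 : 100.00 : 50.02 : 10.65 : 0.82

Element Gg pattern (n=2): 0.660969 : 0.304062 : 0.034969
Element Jx pattern (n=2): 0.46717225 : 0.4326555 : 0.10017225
Convolve the two distributions (both contribute in 2-u steps):
  M: 0.660969×0.46717225 = 0.308786
  M+2: 0.660969×0.4326555 + 0.304062×0.46717225 = 0.428021
  M+4: 0.660969×0.10017225 + 0.304062×0.4326555 + 0.034969×0.46717225 = 0.214101
  M+6: 0.304062×0.10017225 + 0.034969×0.4326555 = 0.045588
  M+8: 0.034969×0.10017225 = 0.003503
Scale to base peak (0.428021) = 100: 72.14 : 100.00 : 50.02 : 10.65 : 0.82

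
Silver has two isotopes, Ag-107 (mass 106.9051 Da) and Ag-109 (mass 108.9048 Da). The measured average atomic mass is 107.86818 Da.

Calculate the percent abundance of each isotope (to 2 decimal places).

Ag-107: 51.84%, Ag-109: 48.16%

With x = fraction of Ag-107 (so Ag-109 is 1 − x):
106.9051·x + 108.9048·(1 − x) = 107.86818
(106.9051 − 108.9048)·x = 107.86818 − 108.9048
x = -1.03662 / -1.9997 = 0.51839 → 51.84% Ag-107, 48.16% Ag-109.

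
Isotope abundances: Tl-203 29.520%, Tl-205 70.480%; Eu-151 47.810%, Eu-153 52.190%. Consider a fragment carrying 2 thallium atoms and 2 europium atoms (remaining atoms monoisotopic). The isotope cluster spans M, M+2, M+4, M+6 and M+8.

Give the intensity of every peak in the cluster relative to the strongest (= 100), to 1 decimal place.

5.5 : 38.4 : 95.5 : 100.0 : 37.5

Thallium pattern (n=2): 0.08714304 : 0.41611392 : 0.49674304
Europium pattern (n=2): 0.22857961 : 0.49904078 : 0.27237961
Convolve the two distributions (both contribute in 2-u steps):
  M: 0.08714304×0.22857961 = 0.019919
  M+2: 0.08714304×0.49904078 + 0.41611392×0.22857961 = 0.138603
  M+4: 0.08714304×0.27237961 + 0.41611392×0.49904078 + 0.49674304×0.22857961 = 0.344939
  M+6: 0.41611392×0.27237961 + 0.49674304×0.49904078 = 0.361236
  M+8: 0.49674304×0.27237961 = 0.135303
Scale to base peak (0.361236) = 100: 5.5 : 38.4 : 95.5 : 100.0 : 37.5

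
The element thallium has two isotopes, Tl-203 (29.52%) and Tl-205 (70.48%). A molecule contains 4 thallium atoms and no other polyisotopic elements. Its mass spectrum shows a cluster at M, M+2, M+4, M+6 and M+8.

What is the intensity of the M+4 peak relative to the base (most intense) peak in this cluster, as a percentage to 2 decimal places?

Term probabilities: M 0.0076, M+2 0.0725, M+4 0.2597, M+6 0.4134, M+8 0.2468. Base peak = M+6.
P(M+6) = C(4,3) × 0.2952^1 × 0.7048^3 = 4 × 0.2952 × 0.35010449 = 0.413403 (base)
P(M+4) = C(4,2) × 0.2952^2 × 0.7048^2 = 6 × 0.08714304 × 0.49674304 = 0.259726
Relative intensity = 0.259726 / 0.413403 × 100 = 62.83

62.83%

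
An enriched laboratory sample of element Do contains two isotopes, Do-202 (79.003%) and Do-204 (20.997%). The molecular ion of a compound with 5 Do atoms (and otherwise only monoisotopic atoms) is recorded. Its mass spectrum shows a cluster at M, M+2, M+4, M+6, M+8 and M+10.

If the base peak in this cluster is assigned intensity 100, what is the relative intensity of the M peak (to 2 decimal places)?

Term probabilities: M 0.3078, M+2 0.4090, M+4 0.2174, M+6 0.0578, M+8 0.0077, M+10 0.0004. Base peak = M+2.
P(M+2) = C(5,1) × 0.79003^4 × 0.20997^1 = 5 × 0.38955998 × 0.20997 = 0.408980 (base)
P(M) = C(5,0) × 0.79003^5 × 0.20997^0 = 1 × 0.30776407 × 1.0000 = 0.307764
Relative intensity = 0.307764 / 0.408980 × 100 = 75.25

75.25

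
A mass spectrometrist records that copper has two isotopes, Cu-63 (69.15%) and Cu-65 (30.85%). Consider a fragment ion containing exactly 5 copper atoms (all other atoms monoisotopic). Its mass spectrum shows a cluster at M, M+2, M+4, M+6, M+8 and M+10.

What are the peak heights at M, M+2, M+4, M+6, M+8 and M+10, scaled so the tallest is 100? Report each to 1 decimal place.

44.8 : 100.0 : 89.2 : 39.8 : 8.9 : 0.8

The 5 Cu atoms are independent, so intensities follow the terms of (0.6915 + 0.3085)^5.
P(M) = 0.6915^5 = 0.158111
P(M+2) = 5 × 0.6915^4 × 0.3085^1 = 0.352691
P(M+4) = 10 × 0.6915^3 × 0.3085^2 = 0.314693
P(M+6) = 10 × 0.6915^2 × 0.3085^3 = 0.140394
P(M+8) = 5 × 0.6915^1 × 0.3085^4 = 0.031317
P(M+10) = 0.3085^5 = 0.002794
The M+2 peak is largest (0.352691); scaling to 100 gives 44.8 : 100.0 : 89.2 : 39.8 : 8.9 : 0.8.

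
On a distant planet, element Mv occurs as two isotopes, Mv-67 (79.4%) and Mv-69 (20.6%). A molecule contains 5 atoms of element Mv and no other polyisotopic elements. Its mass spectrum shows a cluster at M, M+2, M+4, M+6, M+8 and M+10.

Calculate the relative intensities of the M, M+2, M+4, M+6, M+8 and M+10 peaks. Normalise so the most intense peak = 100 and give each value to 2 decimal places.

Expanding (0.794 + 0.206)^5:
P(M) = 0.794^5 = 0.315575
P(M+2) = 5 × 0.794^4 × 0.206^1 = 0.409373
P(M+4) = 10 × 0.794^3 × 0.206^2 = 0.212420
P(M+6) = 10 × 0.794^2 × 0.206^3 = 0.055112
P(M+8) = 5 × 0.794^1 × 0.206^4 = 0.007149
P(M+10) = 0.206^5 = 0.000371
The M+2 peak is largest (0.409373); scaling to 100 gives 77.09 : 100.00 : 51.89 : 13.46 : 1.75 : 0.09.

77.09 : 100.00 : 51.89 : 13.46 : 1.75 : 0.09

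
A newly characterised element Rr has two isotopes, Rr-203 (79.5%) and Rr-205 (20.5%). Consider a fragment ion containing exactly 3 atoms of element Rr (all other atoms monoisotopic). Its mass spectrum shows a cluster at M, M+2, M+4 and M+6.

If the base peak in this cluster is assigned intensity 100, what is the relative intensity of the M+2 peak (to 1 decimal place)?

Term probabilities: M 0.5025, M+2 0.3887, M+4 0.1002, M+6 0.0086. Base peak = M.
P(M) = C(3,0) × 0.795^3 × 0.205^0 = 1 × 0.50245988 × 1.0000 = 0.502460 (base)
P(M+2) = C(3,1) × 0.795^2 × 0.205^1 = 3 × 0.632025 × 0.2050 = 0.388695
Relative intensity = 0.388695 / 0.502460 × 100 = 77.4

77.4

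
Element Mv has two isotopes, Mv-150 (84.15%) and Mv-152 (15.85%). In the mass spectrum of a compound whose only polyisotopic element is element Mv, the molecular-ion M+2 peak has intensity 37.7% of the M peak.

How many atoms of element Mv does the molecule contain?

With n Mv atoms, P(M+2)/P(M) = C(n,1)·p^(n−1)q / p^n = n·q/p = n · 0.1585/0.8415.
n = 0.377 × 0.8415/0.1585 = 2.00 ≈ 2

2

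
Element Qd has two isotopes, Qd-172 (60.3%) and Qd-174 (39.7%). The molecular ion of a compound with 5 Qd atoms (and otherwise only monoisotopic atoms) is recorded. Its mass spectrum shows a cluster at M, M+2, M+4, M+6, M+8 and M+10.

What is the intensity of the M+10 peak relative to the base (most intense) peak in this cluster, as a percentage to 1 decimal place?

2.9%

(0.603 + 0.397)^5 gives M 0.0797, M+2 0.2624, M+4 0.3456, M+6 0.2275, M+8 0.0749, M+10 0.0099; the largest is M+4.
P(M+4) = C(5,2) × 0.603^3 × 0.397^2 = 10 × 0.21925623 × 0.157609 = 0.345568 (base)
P(M+10) = C(5,5) × 0.603^0 × 0.397^5 = 1 × 1.0000 × 0.00986172 = 0.009862
Relative intensity = 0.009862 / 0.345568 × 100 = 2.9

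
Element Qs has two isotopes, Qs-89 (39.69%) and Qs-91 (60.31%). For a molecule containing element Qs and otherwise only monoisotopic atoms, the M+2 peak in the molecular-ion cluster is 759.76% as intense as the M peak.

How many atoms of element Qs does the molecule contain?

5

With n Qs atoms, P(M+2)/P(M) = C(n,1)·p^(n−1)q / p^n = n·q/p = n · 0.6031/0.3969.
n = 7.5976 × 0.3969/0.6031 = 5.00 ≈ 5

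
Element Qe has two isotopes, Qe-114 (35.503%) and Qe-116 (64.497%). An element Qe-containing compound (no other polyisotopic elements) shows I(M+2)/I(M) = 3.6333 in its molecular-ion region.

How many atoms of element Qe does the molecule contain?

2

With n Qe atoms, P(M+2)/P(M) = C(n,1)·p^(n−1)q / p^n = n·q/p = n · 0.64497/0.35503.
n = 3.6333 × 0.35503/0.64497 = 2.00 ≈ 2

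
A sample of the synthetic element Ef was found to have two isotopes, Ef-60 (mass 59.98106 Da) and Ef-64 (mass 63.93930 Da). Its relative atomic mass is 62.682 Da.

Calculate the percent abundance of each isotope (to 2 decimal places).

Writing the weighted mean with unknown fraction x of Ef-60:
59.98106·x + 63.93930·(1 − x) = 62.682
(59.98106 − 63.93930)·x = 62.682 − 63.93930
x = -1.25730 / -3.95824 = 0.31764 → 31.76% Ef-60, 68.24% Ef-64.

Ef-60: 31.76%, Ef-64: 68.24%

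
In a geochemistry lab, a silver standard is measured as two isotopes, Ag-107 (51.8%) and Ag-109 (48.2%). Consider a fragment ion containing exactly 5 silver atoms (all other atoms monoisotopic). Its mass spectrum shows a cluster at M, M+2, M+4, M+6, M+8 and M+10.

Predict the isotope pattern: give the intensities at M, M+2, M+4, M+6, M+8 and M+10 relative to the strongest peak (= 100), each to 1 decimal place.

Each Ag atom is independently Ag-107 (p = 0.518) or Ag-109 (q = 0.482); the cluster is the binomial expansion (p + q)^5.
P(M) = 0.518^5 = 0.037295
P(M+2) = 5 × 0.518^4 × 0.482^1 = 0.173515
P(M+4) = 10 × 0.518^3 × 0.482^2 = 0.322911
P(M+6) = 10 × 0.518^2 × 0.482^3 = 0.300470
P(M+8) = 5 × 0.518^1 × 0.482^4 = 0.139794
P(M+10) = 0.482^5 = 0.026016
The M+4 peak is largest (0.322911); scaling to 100 gives 11.5 : 53.7 : 100.0 : 93.1 : 43.3 : 8.1.

11.5 : 53.7 : 100.0 : 93.1 : 43.3 : 8.1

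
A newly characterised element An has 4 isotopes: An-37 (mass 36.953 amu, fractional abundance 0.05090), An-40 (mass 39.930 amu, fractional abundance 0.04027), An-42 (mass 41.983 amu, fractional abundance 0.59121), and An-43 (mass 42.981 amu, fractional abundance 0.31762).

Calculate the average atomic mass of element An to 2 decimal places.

The abundance-weighted mean is 0.05090 × 36.953 + 0.04027 × 39.930 + 0.59121 × 41.983 + 0.31762 × 42.981
= 1.8809 + 1.6080 + 24.8208 + 13.6516 = 41.9613 amu

41.96 amu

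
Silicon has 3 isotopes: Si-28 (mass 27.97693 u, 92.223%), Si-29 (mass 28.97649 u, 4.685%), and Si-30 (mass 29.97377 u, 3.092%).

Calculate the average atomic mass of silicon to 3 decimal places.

28.086 u

Weight each isotope mass by its fractional abundance: 0.92223 × 27.97693 + 0.04685 × 28.97649 + 0.03092 × 29.97377
= 25.801164 + 1.357549 + 0.926789 = 28.085502 u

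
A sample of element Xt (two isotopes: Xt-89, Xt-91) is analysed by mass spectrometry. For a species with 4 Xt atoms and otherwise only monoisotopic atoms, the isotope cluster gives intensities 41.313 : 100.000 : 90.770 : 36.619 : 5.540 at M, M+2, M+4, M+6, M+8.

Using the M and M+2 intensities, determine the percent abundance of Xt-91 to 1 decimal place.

Write p for the Xt-89 fraction. I(M+2)/I(M) = [C(4,1)·p^3·(1−p)] / p^4 = 4·(1−p)/p = 100.000/41.313 = 2.4205
(1−p)/p = 2.4205/4 = 0.6051  ⇒  p = 1/(1 + 0.6051) = 0.6230
Xt-89: 62.3%, Xt-91: 37.7%.

37.7%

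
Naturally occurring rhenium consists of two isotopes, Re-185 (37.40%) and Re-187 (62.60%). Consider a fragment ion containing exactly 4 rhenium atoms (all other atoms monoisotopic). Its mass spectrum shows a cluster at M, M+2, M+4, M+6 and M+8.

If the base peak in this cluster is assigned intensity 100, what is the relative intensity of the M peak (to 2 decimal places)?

5.33

(0.3740 + 0.6260)^4 gives M 0.0196, M+2 0.1310, M+4 0.3289, M+6 0.3670, M+8 0.1536; the largest is M+6.
P(M+6) = C(4,3) × 0.3740^1 × 0.6260^3 = 4 × 0.3740 × 0.24531438 = 0.366990 (base)
P(M) = C(4,0) × 0.3740^4 × 0.6260^0 = 1 × 0.0195653 × 1.0000 = 0.019565
Relative intensity = 0.019565 / 0.366990 × 100 = 5.33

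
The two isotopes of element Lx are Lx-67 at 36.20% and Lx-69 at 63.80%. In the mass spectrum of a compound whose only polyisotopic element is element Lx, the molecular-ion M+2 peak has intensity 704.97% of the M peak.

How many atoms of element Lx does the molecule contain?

With n Lx atoms, P(M+2)/P(M) = C(n,1)·p^(n−1)q / p^n = n·q/p = n · 0.6380/0.3620.
n = 7.0497 × 0.3620/0.6380 = 4.00 ≈ 4

4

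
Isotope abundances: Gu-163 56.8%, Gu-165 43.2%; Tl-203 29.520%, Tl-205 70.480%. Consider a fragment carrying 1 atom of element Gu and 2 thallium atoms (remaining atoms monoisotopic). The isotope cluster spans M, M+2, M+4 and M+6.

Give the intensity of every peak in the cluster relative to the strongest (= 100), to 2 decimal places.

10.72 : 59.32 : 100.00 : 46.46

Element Gu pattern (n=1): 0.5680 : 0.4320
Thallium pattern (n=2): 0.08714304 : 0.41611392 : 0.49674304
Convolve the two distributions (both contribute in 2-u steps):
  M: 0.5680×0.08714304 = 0.049497
  M+2: 0.5680×0.41611392 + 0.4320×0.08714304 = 0.273998
  M+4: 0.5680×0.49674304 + 0.4320×0.41611392 = 0.461911
  M+6: 0.4320×0.49674304 = 0.214593
Scale to base peak (0.461911) = 100: 10.72 : 59.32 : 100.00 : 46.46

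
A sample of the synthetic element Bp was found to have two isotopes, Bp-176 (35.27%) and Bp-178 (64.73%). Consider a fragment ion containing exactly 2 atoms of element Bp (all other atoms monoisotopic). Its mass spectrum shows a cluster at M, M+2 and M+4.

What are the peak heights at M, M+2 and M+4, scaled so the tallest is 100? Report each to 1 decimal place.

27.2 : 100.0 : 91.8

The 2 Bp atoms are independent, so intensities follow the terms of (0.3527 + 0.6473)^2.
P(M) = 0.3527^2 = 0.124397
P(M+2) = 2 × 0.3527^1 × 0.6473^1 = 0.456605
P(M+4) = 0.6473^2 = 0.418997
The M+2 peak is largest (0.456605); scaling to 100 gives 27.2 : 100.0 : 91.8.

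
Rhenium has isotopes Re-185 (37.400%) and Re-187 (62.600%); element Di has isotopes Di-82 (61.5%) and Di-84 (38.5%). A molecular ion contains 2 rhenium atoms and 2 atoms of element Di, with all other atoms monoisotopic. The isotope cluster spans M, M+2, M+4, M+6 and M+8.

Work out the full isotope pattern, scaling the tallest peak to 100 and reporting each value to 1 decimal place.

13.5 : 62.3 : 100.0 : 65.3 : 14.9

Rhenium pattern (n=2): 0.139876 : 0.468248 : 0.391876
Element Di pattern (n=2): 0.378225 : 0.47355 : 0.148225
Convolve the two distributions (both contribute in 2-u steps):
  M: 0.139876×0.378225 = 0.052905
  M+2: 0.139876×0.47355 + 0.468248×0.378225 = 0.243341
  M+4: 0.139876×0.148225 + 0.468248×0.47355 + 0.391876×0.378225 = 0.390689
  M+6: 0.468248×0.148225 + 0.391876×0.47355 = 0.254979
  M+8: 0.391876×0.148225 = 0.058086
Scale to base peak (0.390689) = 100: 13.5 : 62.3 : 100.0 : 65.3 : 14.9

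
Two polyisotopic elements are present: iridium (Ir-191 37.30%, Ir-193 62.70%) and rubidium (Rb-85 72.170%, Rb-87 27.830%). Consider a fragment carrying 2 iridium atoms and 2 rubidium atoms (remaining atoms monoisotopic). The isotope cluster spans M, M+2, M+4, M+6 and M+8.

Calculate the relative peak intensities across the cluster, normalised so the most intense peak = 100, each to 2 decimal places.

Iridium pattern (n=2): 0.139129 : 0.467742 : 0.393129
Rubidium pattern (n=2): 0.52085089 : 0.40169822 : 0.07745089
Convolve the two distributions (both contribute in 2-u steps):
  M: 0.139129×0.52085089 = 0.072465
  M+2: 0.139129×0.40169822 + 0.467742×0.52085089 = 0.299512
  M+4: 0.139129×0.07745089 + 0.467742×0.40169822 + 0.393129×0.52085089 = 0.403428
  M+6: 0.467742×0.07745089 + 0.393129×0.40169822 = 0.194146
  M+8: 0.393129×0.07745089 = 0.030448
Scale to base peak (0.403428) = 100: 17.96 : 74.24 : 100.00 : 48.12 : 7.55

17.96 : 74.24 : 100.00 : 48.12 : 7.55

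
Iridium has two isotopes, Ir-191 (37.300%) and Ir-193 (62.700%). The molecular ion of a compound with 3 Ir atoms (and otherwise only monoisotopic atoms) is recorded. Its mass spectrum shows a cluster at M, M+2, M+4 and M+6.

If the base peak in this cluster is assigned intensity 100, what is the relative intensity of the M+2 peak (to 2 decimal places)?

59.49

(0.37300 + 0.62700)^3 gives M 0.0519, M+2 0.2617, M+4 0.4399, M+6 0.2465; the largest is M+4.
P(M+4) = C(3,2) × 0.37300^1 × 0.62700^2 = 3 × 0.3730 × 0.393129 = 0.439911 (base)
P(M+2) = C(3,1) × 0.37300^2 × 0.62700^1 = 3 × 0.139129 × 0.6270 = 0.261702
Relative intensity = 0.261702 / 0.439911 × 100 = 59.49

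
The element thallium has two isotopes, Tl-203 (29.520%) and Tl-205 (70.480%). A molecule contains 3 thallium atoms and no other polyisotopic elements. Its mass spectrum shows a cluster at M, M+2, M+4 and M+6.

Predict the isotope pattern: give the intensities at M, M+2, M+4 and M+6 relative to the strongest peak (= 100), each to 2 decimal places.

Expanding (0.29520 + 0.70480)^3:
P(M) = 0.29520^3 = 0.025725
P(M+2) = 3 × 0.29520^2 × 0.70480^1 = 0.184255
P(M+4) = 3 × 0.29520^1 × 0.70480^2 = 0.439916
P(M+6) = 0.70480^3 = 0.350104
The M+4 peak is largest (0.439916); scaling to 100 gives 5.85 : 41.88 : 100.00 : 79.58.

5.85 : 41.88 : 100.00 : 79.58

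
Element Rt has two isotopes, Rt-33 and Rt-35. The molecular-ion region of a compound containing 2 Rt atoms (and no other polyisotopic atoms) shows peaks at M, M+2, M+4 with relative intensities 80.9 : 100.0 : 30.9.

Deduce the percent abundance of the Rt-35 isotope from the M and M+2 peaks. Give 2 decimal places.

38.20%

Write p for the Rt-33 fraction. I(M+2)/I(M) = [C(2,1)·p^1·(1−p)] / p^2 = 2·(1−p)/p = 100.0/80.9 = 1.2361
(1−p)/p = 1.2361/2 = 0.6180  ⇒  p = 1/(1 + 0.6180) = 0.6180
Rt-33: 61.80%, Rt-35: 38.20%.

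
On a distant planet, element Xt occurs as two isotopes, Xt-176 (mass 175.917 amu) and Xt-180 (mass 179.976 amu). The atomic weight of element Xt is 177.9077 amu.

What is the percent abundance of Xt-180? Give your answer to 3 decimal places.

Let x be the fractional abundance of Xt-176; then Xt-180 has abundance 1 − x.
175.917·x + 179.976·(1 − x) = 177.9077
(175.917 − 179.976)·x = 177.9077 − 179.976
x = -2.0683 / -4.059 = 0.50956 → 50.956% Xt-176, 49.044% Xt-180.

49.044%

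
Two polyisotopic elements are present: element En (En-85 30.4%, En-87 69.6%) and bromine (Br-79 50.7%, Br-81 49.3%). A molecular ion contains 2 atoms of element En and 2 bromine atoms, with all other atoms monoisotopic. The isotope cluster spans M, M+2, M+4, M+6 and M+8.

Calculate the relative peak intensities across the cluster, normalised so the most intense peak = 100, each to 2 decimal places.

Element En pattern (n=2): 0.092416 : 0.423168 : 0.484416
Bromine pattern (n=2): 0.257049 : 0.499902 : 0.243049
Convolve the two distributions (both contribute in 2-u steps):
  M: 0.092416×0.257049 = 0.023755
  M+2: 0.092416×0.499902 + 0.423168×0.257049 = 0.154974
  M+4: 0.092416×0.243049 + 0.423168×0.499902 + 0.484416×0.257049 = 0.358523
  M+6: 0.423168×0.243049 + 0.484416×0.499902 = 0.345011
  M+8: 0.484416×0.243049 = 0.117737
Scale to base peak (0.358523) = 100: 6.63 : 43.23 : 100.00 : 96.23 : 32.84

6.63 : 43.23 : 100.00 : 96.23 : 32.84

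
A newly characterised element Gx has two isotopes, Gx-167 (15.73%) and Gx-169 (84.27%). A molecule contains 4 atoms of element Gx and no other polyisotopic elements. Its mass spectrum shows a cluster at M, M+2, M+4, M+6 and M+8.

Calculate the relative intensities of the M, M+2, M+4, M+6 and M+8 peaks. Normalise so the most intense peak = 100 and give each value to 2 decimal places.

Each Gx atom is independently Gx-167 (p = 0.1573) or Gx-169 (q = 0.8427); the cluster is the binomial expansion (p + q)^4.
P(M) = 0.1573^4 = 0.000612
P(M+2) = 4 × 0.1573^3 × 0.8427^1 = 0.013120
P(M+4) = 6 × 0.1573^2 × 0.8427^2 = 0.105428
P(M+6) = 4 × 0.1573^1 × 0.8427^3 = 0.376537
P(M+8) = 0.8427^4 = 0.504303
The M+8 peak is largest (0.504303); scaling to 100 gives 0.12 : 2.60 : 20.91 : 74.66 : 100.00.

0.12 : 2.60 : 20.91 : 74.66 : 100.00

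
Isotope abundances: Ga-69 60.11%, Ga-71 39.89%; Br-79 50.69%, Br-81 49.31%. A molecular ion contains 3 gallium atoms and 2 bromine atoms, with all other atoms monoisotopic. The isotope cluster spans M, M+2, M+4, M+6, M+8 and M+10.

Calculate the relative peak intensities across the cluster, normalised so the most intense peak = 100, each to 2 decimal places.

Gallium pattern (n=3): 0.21719018 : 0.43239309 : 0.28694328 : 0.06347345
Bromine pattern (n=2): 0.25694761 : 0.49990478 : 0.24314761
Convolve the two distributions (both contribute in 2-u steps):
  M: 0.21719018×0.25694761 = 0.055806
  M+2: 0.21719018×0.49990478 + 0.43239309×0.25694761 = 0.219677
  M+4: 0.21719018×0.24314761 + 0.43239309×0.49990478 + 0.28694328×0.25694761 = 0.342694
  M+6: 0.43239309×0.24314761 + 0.28694328×0.49990478 + 0.06347345×0.25694761 = 0.264889
  M+8: 0.28694328×0.24314761 + 0.06347345×0.49990478 = 0.101500
  M+10: 0.06347345×0.24314761 = 0.015433
Scale to base peak (0.342694) = 100: 16.28 : 64.10 : 100.00 : 77.30 : 29.62 : 4.50

16.28 : 64.10 : 100.00 : 77.30 : 29.62 : 4.50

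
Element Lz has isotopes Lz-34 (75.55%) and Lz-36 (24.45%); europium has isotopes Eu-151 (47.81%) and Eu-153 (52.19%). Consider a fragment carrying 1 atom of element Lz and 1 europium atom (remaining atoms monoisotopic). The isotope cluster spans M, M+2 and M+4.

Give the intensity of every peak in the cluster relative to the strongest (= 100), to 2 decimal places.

Element Lz pattern (n=1): 0.7555 : 0.2445
Europium pattern (n=1): 0.4781 : 0.5219
Convolve the two distributions (both contribute in 2-u steps):
  M: 0.7555×0.4781 = 0.361205
  M+2: 0.7555×0.5219 + 0.2445×0.4781 = 0.511191
  M+4: 0.2445×0.5219 = 0.127605
Scale to base peak (0.511191) = 100: 70.66 : 100.00 : 24.96

70.66 : 100.00 : 24.96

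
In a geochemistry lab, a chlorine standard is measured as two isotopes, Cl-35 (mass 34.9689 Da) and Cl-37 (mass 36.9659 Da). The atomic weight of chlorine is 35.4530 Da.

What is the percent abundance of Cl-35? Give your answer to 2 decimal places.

With x = fraction of Cl-35 (so Cl-37 is 1 − x):
34.9689·x + 36.9659·(1 − x) = 35.4530
(34.9689 − 36.9659)·x = 35.4530 − 36.9659
x = -1.5129 / -1.9970 = 0.75759 → 75.76% Cl-35, 24.24% Cl-37.

75.76%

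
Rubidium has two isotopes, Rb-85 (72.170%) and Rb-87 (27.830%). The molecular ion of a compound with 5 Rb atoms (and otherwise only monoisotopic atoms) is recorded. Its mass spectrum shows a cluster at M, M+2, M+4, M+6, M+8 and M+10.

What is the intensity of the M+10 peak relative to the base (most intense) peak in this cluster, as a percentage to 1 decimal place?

0.4%

(0.72170 + 0.27830)^5 gives M 0.1958, M+2 0.3775, M+4 0.2911, M+6 0.1123, M+8 0.0216, M+10 0.0017; the largest is M+2.
P(M+2) = C(5,1) × 0.72170^4 × 0.27830^1 = 5 × 0.27128565 × 0.2783 = 0.377494 (base)
P(M+10) = C(5,5) × 0.72170^0 × 0.27830^5 = 1 × 1.0000 × 0.00166942 = 0.001669
Relative intensity = 0.001669 / 0.377494 × 100 = 0.4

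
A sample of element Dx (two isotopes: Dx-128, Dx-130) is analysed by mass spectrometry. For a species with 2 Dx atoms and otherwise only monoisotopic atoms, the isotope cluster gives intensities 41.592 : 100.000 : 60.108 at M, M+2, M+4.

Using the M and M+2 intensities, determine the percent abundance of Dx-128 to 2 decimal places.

Let p = fractional abundance of Dx-128. I(M+2)/I(M) = [C(2,1)·p^1·(1−p)] / p^2 = 2·(1−p)/p = 100.000/41.592 = 2.4043
(1−p)/p = 2.4043/2 = 1.2022  ⇒  p = 1/(1 + 1.2022) = 0.4541
Dx-128: 45.41%, Dx-130: 54.59%.

45.41%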